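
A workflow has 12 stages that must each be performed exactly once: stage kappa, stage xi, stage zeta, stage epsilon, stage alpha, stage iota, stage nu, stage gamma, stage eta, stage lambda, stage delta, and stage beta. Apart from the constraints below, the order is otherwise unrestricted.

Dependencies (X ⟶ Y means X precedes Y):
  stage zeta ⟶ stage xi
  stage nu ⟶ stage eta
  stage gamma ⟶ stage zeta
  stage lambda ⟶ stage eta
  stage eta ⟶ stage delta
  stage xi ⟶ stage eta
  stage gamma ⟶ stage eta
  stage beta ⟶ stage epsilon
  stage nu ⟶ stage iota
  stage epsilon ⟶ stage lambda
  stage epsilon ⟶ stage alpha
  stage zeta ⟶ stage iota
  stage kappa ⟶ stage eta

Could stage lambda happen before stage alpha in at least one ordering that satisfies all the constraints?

Yes

Nothing in the constraints forces stage alpha before stage lambda — there is no chain from stage alpha to stage lambda.
That means at least one valid schedule has stage lambda before stage alpha.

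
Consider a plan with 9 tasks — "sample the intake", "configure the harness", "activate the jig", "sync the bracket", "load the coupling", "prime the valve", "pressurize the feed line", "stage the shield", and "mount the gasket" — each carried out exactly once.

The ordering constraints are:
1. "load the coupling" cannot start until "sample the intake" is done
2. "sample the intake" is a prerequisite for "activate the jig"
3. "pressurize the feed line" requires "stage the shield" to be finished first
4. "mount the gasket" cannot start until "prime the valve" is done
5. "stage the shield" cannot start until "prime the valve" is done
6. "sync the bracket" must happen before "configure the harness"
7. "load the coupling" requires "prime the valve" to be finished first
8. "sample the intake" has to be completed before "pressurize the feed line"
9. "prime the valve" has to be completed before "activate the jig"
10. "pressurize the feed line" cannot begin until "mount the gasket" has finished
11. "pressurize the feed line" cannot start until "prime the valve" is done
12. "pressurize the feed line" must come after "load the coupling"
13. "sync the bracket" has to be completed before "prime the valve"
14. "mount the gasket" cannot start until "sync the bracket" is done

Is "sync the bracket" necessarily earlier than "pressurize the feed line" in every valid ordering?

There is a constraint chain "sync the bracket" → "mount the gasket" → "pressurize the feed line".
That forces "sync the bracket" before "pressurize the feed line" in every valid schedule.

Yes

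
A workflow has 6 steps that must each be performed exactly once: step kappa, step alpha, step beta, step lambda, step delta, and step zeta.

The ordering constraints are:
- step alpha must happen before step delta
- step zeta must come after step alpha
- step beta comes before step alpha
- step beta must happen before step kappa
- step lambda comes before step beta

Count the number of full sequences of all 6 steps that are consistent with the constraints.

8

Only step lambda has no prerequisites, so it must go first.
Enumerating by repeatedly choosing an available step (one whose prerequisites are all placed) gives 8 distinct complete orderings.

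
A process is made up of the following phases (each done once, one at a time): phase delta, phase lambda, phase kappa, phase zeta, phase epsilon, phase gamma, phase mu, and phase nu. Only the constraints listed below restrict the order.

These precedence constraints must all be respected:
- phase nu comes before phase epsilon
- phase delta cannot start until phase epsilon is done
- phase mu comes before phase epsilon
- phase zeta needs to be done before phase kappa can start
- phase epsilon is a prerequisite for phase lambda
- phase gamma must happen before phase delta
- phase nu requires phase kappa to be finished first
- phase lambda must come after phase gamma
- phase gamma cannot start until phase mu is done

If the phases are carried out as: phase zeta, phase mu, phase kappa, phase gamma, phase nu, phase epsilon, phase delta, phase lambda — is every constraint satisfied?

Going through the constraints one by one, each required predecessor appears earlier in the sequence than its dependent — e.g. phase gamma (position 4) is before phase lambda (position 8), as required.

Yes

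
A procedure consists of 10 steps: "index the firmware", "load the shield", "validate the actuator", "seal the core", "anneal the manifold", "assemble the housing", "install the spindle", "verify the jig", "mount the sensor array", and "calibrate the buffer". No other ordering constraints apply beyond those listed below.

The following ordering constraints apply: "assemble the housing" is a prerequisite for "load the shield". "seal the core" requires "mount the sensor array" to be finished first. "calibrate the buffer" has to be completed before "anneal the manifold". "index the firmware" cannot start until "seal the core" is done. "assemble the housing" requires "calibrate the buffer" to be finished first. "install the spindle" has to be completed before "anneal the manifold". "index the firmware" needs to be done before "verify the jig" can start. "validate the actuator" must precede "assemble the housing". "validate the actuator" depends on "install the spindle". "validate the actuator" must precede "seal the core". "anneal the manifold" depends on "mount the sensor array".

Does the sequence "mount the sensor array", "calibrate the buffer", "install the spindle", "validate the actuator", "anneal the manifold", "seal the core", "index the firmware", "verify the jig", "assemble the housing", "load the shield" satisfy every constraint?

Yes

Going through the constraints one by one, each required predecessor appears earlier in the sequence than its dependent — e.g. "calibrate the buffer" (position 2) is before "assemble the housing" (position 9), as required.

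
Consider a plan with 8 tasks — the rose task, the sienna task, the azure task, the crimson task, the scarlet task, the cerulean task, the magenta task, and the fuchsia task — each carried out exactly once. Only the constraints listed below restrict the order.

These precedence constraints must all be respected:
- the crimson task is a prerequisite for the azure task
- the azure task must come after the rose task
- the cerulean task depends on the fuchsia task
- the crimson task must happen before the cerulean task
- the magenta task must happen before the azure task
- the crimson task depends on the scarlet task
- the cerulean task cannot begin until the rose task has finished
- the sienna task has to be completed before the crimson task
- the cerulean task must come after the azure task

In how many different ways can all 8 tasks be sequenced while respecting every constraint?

280

The tasks with no prerequisites are the rose task, the sienna task, the scarlet task, the magenta task, the fuchsia task; any of them can be placed first.
Systematically extending each partial ordering one task at a time and counting, there are 280 complete orderings.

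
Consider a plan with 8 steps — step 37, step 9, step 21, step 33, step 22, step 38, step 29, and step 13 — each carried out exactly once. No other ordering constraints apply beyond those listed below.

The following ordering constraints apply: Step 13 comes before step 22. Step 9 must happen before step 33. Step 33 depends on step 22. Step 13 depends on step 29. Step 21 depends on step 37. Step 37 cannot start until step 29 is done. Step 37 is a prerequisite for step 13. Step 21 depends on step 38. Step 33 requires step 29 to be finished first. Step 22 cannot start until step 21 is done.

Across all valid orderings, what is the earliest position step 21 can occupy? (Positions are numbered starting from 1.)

4

The steps that are forced before step 21, directly or transitively, are step 37, step 38, step 29. That's 3 steps.
So at minimum 3 steps come before step 21, putting step 21 no earlier than position 4. That position is achievable by scheduling exactly those predecessors first.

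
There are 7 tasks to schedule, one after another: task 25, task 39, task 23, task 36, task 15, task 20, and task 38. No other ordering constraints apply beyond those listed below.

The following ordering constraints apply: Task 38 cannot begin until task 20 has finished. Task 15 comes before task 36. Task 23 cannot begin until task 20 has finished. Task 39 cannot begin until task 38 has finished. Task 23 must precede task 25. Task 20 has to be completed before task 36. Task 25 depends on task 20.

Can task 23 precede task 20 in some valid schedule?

No

Following task 20 → task 23, task 20 must precede task 23 in every valid ordering.
Hence task 23 can never be scheduled before task 20.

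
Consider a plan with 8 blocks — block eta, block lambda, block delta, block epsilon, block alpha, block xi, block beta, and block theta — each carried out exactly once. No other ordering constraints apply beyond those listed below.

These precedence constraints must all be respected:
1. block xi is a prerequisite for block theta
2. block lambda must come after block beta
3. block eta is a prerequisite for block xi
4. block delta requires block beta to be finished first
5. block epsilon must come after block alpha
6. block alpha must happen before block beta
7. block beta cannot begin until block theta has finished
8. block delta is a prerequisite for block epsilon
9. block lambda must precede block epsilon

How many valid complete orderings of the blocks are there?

The blocks with no prerequisites are block eta, block alpha; any of them can be placed first.
Systematically extending each partial ordering one block at a time and counting, there are 8 complete orderings.

8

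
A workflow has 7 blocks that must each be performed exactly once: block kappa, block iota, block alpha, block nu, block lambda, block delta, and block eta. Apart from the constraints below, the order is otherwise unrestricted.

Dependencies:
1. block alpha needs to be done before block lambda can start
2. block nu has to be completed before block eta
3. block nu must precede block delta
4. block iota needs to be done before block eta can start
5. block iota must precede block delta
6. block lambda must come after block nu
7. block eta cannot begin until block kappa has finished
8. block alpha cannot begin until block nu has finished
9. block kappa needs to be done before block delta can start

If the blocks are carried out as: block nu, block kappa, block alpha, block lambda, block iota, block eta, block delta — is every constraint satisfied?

Yes

Checking each listed constraint against this order: for instance, block nu is in position 1 and block delta in position 7, so that constraint holds — and the remaining constraints check out the same way.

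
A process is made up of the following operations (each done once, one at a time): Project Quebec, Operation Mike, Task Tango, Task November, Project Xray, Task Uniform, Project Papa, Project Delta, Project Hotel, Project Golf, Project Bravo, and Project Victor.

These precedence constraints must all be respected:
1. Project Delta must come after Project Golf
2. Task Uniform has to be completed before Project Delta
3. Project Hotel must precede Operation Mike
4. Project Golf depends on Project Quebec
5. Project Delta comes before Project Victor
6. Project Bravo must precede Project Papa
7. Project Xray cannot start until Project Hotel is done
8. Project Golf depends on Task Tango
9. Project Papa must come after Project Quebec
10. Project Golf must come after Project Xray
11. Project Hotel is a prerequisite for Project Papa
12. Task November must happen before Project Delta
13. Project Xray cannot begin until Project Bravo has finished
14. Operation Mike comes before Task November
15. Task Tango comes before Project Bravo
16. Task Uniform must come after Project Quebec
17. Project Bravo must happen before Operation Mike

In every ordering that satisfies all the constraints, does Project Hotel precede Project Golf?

Yes

Following the dependencies: Project Hotel → Project Xray → Project Golf.
That forces Project Hotel before Project Golf in every valid schedule.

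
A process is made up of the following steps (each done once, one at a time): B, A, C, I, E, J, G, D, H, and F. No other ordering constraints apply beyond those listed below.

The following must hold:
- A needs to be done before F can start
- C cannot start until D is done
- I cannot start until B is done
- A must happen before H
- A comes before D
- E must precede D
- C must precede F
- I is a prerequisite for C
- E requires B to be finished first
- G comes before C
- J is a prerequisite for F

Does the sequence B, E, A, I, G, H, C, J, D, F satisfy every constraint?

Here D comes after C.
But one of the constraints requires D before C, so this ordering violates it.

No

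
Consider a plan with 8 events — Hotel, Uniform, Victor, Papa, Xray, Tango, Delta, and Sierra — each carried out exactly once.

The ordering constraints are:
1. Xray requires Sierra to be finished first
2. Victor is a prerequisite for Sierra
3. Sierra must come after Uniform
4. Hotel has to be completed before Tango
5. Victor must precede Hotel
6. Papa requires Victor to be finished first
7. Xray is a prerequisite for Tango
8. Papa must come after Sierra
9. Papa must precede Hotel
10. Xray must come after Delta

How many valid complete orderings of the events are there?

30

The events with no prerequisites are Uniform, Victor, Delta; any of them can be placed first.
Enumerating by repeatedly choosing an available event (one whose prerequisites are all placed) gives 30 distinct complete orderings.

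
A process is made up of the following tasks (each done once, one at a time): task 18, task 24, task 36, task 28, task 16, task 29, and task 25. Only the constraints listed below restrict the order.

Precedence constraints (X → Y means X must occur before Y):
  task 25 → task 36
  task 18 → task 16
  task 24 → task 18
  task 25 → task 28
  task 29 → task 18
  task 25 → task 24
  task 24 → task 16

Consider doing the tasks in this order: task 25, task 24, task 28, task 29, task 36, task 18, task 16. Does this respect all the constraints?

Yes

Checking each listed constraint against this order: for instance, task 24 is in position 2 and task 16 in position 7, so that constraint holds — and the remaining constraints check out the same way.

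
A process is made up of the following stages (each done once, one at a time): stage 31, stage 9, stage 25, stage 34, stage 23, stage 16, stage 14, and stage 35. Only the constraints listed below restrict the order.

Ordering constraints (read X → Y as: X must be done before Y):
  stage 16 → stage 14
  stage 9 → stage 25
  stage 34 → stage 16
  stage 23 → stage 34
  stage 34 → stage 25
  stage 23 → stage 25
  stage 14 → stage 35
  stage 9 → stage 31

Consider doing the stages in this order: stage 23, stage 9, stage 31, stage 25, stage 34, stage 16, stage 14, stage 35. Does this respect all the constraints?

In the proposed order, stage 25 appears before stage 34.
But one of the constraints requires stage 34 before stage 25, so this ordering violates it.

No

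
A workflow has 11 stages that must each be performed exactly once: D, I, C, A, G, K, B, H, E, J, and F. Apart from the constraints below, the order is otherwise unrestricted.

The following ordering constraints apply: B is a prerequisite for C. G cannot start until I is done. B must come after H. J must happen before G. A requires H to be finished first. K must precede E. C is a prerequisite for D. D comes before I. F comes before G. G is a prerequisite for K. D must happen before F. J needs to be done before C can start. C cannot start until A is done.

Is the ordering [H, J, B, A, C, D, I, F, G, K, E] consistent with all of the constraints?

Yes

Every stated constraint is respected: J sits at position 2, ahead of G at position 9, and each of the other listed pairs likewise has the predecessor earlier in the sequence.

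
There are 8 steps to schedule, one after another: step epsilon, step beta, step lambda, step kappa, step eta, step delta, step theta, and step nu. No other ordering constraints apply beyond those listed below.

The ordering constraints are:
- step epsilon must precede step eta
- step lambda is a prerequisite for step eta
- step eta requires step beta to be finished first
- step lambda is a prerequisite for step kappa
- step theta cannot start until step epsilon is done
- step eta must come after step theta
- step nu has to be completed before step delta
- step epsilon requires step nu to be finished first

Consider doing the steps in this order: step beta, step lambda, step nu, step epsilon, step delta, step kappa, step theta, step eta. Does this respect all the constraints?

Checking each listed constraint against this order: for instance, step beta is in position 1 and step eta in position 8, so that constraint holds — and the remaining constraints check out the same way.

Yes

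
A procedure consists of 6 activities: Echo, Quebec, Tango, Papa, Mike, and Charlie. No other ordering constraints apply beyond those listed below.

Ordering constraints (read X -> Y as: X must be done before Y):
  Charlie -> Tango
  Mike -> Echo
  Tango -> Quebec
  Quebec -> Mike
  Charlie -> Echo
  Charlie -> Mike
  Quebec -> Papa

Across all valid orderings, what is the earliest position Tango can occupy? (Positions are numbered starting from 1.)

The only activity forced before Tango (directly or transitively) is Charlie.
With 1 mandatory predecessor, the earliest Tango can sit is position 1+1 = 2, and placing just that one first achieves it.

2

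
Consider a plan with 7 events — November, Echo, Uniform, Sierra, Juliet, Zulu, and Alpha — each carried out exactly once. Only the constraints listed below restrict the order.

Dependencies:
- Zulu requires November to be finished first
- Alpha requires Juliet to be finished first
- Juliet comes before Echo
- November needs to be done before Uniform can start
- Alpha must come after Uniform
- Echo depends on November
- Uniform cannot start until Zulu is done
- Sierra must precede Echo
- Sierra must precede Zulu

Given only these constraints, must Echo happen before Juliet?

There is a chain Juliet → Echo, which puts Juliet before Echo.
So Echo never precedes Juliet.

No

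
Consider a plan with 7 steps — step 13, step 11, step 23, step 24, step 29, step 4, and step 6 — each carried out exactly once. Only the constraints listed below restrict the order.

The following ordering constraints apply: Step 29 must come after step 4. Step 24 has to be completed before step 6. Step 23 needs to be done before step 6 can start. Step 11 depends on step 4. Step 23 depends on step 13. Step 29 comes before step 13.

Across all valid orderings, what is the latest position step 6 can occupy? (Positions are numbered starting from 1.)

Step 6 has no required successors, so nothing stops it from going last (position 7).

7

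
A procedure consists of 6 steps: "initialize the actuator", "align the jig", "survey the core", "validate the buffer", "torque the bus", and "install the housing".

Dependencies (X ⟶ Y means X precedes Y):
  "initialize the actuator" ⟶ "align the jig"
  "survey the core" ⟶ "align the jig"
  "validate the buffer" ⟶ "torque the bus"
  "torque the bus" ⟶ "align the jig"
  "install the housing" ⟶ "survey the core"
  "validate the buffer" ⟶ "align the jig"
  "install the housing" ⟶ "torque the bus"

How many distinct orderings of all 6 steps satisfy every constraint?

25

3 steps have no prerequisites ("initialize the actuator", "validate the buffer", "install the housing"), so any of them could come first.
Enumerating by repeatedly choosing an available step (one whose prerequisites are all placed) gives 25 distinct complete orderings.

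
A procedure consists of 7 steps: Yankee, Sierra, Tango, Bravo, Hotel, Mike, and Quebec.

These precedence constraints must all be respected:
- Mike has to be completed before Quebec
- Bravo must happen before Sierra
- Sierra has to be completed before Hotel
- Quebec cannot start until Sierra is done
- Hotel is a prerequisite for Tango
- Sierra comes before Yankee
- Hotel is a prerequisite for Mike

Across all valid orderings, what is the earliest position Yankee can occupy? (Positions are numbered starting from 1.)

3

The steps that are forced before Yankee, directly or transitively, are Sierra, Bravo. That's 2 steps.
So at minimum 2 steps come before Yankee, putting Yankee no earlier than position 3. That position is achievable by scheduling exactly those predecessors first.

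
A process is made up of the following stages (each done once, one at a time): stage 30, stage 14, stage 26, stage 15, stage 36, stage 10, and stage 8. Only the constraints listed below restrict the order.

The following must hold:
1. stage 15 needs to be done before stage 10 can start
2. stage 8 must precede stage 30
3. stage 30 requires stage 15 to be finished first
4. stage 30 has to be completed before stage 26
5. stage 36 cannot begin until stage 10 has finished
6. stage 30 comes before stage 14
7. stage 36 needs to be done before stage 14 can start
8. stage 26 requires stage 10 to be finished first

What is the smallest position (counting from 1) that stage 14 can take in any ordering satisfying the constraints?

6

Every stage that must precede stage 14 has to come before it. Tracing all chains that end at stage 14, those stages are: stage 30, stage 15, stage 36, stage 10, stage 8 — 5 in total.
With 5 mandatory predecessors, the earliest stage 14 can sit is position 5+1 = 6, and placing just those 5 first achieves it.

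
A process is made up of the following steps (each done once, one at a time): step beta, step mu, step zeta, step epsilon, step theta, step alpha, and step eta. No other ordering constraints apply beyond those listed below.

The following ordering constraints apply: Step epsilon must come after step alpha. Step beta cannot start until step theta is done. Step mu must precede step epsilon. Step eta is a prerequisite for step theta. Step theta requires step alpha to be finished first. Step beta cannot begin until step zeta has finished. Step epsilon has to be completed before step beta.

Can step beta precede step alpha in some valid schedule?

The constraints give a chain step alpha → step epsilon → step beta, which forces step alpha before step beta.
Hence step beta can never be scheduled before step alpha.

No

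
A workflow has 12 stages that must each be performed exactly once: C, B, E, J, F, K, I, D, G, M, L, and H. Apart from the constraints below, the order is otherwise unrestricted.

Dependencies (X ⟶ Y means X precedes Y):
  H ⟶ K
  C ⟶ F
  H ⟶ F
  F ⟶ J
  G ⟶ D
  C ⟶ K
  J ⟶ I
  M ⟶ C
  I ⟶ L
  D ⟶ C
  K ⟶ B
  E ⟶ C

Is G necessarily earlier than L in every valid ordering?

Tracing the constraints gives a chain: G → D → C → F → J → I → L.
So G must precede L in any valid ordering.

Yes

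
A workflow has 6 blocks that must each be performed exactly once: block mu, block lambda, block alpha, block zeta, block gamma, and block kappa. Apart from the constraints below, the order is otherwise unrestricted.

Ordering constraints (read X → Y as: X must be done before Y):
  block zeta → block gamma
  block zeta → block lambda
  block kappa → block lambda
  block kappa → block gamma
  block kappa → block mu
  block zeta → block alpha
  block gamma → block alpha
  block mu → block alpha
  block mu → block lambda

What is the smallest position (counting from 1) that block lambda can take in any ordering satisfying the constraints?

The blocks that are forced before block lambda, directly or transitively, are block mu, block zeta, block kappa. That's 3 blocks.
With 3 mandatory predecessors, the earliest block lambda can sit is position 3+1 = 4, and placing just those 3 first achieves it.

4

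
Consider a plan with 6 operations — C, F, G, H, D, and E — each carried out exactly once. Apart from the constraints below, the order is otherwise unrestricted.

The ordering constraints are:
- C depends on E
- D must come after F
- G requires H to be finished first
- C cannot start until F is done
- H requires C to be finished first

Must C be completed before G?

Following the dependencies: C → H → G.
That forces C before G in every valid schedule.

Yes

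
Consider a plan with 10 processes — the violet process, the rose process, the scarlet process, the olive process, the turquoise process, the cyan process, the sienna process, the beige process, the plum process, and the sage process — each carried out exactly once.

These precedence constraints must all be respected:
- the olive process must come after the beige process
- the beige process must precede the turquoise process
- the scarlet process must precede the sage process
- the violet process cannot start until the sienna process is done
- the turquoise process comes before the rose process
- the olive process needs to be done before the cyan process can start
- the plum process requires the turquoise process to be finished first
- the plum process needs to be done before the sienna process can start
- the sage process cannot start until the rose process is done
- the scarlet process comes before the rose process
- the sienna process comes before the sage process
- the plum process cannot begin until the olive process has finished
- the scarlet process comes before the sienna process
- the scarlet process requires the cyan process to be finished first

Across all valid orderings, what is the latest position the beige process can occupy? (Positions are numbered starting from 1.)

Every process that must follow the beige process has to come after it. Tracing all chains starting from the beige process, those processes are: the violet process, the rose process, the scarlet process, the olive process, the turquoise process, the cyan process, the sienna process, the plum process, the sage process — 9 in total.
With 9 mandatory successors out of 10 processes total, the latest slot for the beige process is 10−9 = 1, and it's reachable by doing all non-successors before the beige process.

1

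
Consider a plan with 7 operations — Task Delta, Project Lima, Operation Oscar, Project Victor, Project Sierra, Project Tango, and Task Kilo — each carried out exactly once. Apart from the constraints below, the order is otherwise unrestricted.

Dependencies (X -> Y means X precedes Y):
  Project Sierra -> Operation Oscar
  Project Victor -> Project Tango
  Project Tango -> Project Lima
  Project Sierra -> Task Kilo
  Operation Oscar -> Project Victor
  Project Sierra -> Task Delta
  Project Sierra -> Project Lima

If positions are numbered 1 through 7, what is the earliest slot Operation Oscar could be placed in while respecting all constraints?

The only operation forced before Operation Oscar (directly or transitively) is Project Sierra.
With 1 mandatory predecessor, the earliest Operation Oscar can sit is position 1+1 = 2, and placing just that one first achieves it.

2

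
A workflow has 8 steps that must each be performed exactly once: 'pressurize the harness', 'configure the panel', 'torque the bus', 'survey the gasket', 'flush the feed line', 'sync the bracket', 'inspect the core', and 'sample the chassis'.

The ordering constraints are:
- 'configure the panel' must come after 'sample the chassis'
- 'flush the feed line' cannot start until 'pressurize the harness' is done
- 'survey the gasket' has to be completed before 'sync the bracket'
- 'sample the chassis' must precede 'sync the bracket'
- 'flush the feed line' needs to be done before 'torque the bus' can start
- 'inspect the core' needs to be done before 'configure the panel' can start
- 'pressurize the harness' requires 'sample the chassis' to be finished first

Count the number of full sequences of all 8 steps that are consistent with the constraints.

370

3 steps have no prerequisites ('survey the gasket', 'inspect the core', 'sample the chassis'), so any of them could come first.
Enumerating by repeatedly choosing an available step (one whose prerequisites are all placed) gives 370 distinct complete orderings.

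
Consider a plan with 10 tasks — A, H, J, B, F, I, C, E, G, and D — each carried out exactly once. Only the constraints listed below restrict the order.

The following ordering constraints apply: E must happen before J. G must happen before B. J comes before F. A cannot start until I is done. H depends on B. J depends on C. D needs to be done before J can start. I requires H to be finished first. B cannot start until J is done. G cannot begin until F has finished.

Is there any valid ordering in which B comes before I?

Yes

B is actually forced before I by the constraints, so certainly some valid ordering has B first.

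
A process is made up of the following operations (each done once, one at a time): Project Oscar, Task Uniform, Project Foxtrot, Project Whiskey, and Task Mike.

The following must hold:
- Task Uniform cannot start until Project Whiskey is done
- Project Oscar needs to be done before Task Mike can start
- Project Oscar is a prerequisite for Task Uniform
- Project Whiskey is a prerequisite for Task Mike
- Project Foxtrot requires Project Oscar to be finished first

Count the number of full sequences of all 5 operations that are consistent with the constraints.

14

The operations with no prerequisites are Project Oscar, Project Whiskey; any of them can be placed first.
Enumerating by repeatedly choosing an available operation (one whose prerequisites are all placed) gives 14 distinct complete orderings.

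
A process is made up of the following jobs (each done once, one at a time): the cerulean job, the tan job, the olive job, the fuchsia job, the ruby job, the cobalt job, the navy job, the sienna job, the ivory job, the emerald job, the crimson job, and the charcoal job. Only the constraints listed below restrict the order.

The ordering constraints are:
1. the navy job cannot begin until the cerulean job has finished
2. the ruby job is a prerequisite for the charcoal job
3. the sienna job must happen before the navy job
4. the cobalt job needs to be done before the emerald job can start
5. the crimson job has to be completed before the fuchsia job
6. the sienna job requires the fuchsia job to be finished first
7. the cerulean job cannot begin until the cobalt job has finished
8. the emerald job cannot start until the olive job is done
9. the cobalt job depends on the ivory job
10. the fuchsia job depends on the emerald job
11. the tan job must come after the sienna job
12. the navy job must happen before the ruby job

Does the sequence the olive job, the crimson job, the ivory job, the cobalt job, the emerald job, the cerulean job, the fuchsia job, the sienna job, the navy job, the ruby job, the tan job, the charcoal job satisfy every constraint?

Yes

Going through the constraints one by one, each required predecessor appears earlier in the sequence than its dependent — e.g. the crimson job (position 2) is before the fuchsia job (position 7), as required.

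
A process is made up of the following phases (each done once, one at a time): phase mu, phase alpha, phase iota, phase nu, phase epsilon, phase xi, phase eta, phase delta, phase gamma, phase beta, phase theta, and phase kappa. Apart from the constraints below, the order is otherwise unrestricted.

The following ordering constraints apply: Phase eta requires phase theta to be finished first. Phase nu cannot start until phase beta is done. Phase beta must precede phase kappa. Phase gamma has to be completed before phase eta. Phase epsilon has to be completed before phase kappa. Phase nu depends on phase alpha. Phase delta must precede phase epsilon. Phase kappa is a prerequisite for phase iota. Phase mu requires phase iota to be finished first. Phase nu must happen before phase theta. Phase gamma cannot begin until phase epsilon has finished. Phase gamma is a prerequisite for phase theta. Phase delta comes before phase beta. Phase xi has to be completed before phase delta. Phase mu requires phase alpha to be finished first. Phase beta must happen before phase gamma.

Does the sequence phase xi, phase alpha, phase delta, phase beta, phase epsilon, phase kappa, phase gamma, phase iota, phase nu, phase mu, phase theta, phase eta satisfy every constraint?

Yes

Going through the constraints one by one, each required predecessor appears earlier in the sequence than its dependent — e.g. phase alpha (position 2) is before phase mu (position 10), as required.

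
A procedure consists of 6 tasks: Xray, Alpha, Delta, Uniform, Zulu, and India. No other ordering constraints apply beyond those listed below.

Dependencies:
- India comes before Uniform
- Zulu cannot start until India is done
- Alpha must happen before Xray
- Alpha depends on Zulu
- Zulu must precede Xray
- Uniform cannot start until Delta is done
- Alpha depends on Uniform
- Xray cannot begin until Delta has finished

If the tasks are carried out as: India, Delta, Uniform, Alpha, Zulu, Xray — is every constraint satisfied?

No

Here Zulu comes after Alpha.
Since Zulu is required before Alpha, the ordering is invalid.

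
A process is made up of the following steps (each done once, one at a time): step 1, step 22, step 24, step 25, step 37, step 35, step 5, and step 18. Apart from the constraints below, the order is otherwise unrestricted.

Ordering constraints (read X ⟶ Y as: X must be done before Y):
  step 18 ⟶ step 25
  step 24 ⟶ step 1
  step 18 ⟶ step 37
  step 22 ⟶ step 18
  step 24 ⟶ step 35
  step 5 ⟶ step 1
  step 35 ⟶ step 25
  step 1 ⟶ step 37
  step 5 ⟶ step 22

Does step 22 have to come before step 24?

No

Nothing in the constraints links step 22 and step 24; they are unordered relative to each other.
A valid ordering placing step 24 before step 22 exists, so the answer is no.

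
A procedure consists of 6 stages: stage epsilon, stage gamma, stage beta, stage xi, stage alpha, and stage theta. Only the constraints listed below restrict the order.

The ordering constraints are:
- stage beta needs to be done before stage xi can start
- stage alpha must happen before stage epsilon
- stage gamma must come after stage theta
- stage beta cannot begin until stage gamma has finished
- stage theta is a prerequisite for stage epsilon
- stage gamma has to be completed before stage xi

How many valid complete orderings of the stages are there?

14

2 stages have no prerequisites (stage alpha, stage theta), so any of them could come first.
Systematically extending each partial ordering one stage at a time and counting, there are 14 complete orderings.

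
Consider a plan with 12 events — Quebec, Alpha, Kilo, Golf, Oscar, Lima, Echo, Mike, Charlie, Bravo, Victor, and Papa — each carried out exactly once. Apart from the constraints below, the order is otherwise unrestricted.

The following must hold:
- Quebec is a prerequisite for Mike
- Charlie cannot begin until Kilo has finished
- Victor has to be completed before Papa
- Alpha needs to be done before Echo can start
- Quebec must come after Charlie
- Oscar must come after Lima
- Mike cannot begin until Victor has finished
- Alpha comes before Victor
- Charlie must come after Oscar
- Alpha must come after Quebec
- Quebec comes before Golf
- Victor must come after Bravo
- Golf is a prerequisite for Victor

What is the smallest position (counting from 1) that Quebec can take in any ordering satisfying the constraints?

5

Every event that must precede Quebec has to come before it. Tracing all chains that end at Quebec, those events are: Kilo, Oscar, Lima, Charlie — 4 in total.
So at minimum 4 events come before Quebec, putting Quebec no earlier than position 5. That position is achievable by scheduling exactly those predecessors first.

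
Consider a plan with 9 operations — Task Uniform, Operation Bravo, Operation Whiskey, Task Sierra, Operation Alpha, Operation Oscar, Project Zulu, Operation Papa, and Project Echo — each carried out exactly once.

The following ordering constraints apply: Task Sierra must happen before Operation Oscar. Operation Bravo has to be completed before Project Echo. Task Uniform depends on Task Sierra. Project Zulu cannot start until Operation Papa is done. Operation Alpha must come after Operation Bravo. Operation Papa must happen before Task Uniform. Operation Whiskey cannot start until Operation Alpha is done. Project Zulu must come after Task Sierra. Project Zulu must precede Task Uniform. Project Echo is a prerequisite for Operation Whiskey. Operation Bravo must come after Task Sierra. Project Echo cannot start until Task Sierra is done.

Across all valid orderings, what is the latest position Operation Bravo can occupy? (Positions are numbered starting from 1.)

6

Every operation that must follow Operation Bravo has to come after it. Tracing all chains starting from Operation Bravo, those operations are: Operation Whiskey, Operation Alpha, Project Echo — 3 in total.
With 3 mandatory successors out of 9 operations total, the latest slot for Operation Bravo is 9−3 = 6, and it's reachable by doing all non-successors before Operation Bravo.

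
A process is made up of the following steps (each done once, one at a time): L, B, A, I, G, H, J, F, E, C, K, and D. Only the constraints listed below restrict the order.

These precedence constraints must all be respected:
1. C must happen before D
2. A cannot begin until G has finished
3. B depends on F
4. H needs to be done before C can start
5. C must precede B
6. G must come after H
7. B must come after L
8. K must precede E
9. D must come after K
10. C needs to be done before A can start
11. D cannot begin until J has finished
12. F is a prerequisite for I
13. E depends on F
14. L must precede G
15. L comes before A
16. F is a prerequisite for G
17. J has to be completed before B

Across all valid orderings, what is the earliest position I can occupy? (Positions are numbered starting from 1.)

Working backwards through the constraints from I, its only required predecessor is F.
So at minimum 1 step comes before I, putting I no earlier than position 2. That position is achievable by scheduling exactly that predecessor first.

2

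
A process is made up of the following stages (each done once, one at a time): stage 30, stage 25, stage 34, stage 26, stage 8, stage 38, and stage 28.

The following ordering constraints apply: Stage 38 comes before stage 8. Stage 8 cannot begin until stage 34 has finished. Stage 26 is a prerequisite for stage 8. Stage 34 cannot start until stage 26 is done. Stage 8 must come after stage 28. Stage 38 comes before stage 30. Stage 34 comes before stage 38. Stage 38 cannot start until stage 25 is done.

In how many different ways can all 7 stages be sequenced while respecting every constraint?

3 stages have no prerequisites (stage 25, stage 26, stage 28), so any of them could come first.
Counting all ways to extend the partial order to a total order gives 33.

33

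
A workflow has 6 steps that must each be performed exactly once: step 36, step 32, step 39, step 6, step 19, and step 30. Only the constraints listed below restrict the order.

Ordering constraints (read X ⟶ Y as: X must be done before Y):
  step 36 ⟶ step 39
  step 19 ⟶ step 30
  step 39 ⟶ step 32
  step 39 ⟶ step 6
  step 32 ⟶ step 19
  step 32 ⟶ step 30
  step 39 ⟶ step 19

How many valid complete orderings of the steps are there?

Step 36 is the only step with nothing required before it, so every ordering starts there.
Systematically extending each partial ordering one step at a time and counting, there are 4 complete orderings.

4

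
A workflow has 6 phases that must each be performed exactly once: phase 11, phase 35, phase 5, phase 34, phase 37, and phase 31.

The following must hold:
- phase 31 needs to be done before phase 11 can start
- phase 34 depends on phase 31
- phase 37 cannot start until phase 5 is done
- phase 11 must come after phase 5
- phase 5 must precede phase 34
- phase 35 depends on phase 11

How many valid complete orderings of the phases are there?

27

The phases with no prerequisites are phase 5, phase 31; any of them can be placed first.
Systematically extending each partial ordering one phase at a time and counting, there are 27 complete orderings.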